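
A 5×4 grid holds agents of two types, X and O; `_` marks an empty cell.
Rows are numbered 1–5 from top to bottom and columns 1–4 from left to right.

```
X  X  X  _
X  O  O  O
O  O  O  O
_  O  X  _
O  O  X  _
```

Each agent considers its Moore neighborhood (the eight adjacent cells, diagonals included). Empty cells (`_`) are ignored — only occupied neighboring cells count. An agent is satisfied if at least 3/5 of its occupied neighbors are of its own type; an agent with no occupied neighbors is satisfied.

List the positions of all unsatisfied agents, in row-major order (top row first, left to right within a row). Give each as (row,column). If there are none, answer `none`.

(1,3), (2,1), (2,2), (4,3), (5,2), (5,3)

(1,1)X 2/3 satisfied
(1,2)X 3/5 satisfied
(1,3)X 1/4 not
(2,1)X 2/5 not
(2,2)O 4/8 not
(2,3)O 5/7 satisfied
(2,4)O 3/4 satisfied
(3,1)O 3/4 satisfied
(3,2)O 5/7 satisfied
(3,3)O 6/7 satisfied
(3,4)O 3/4 satisfied
(4,2)O 5/7 satisfied
(4,3)X 1/6 not
(5,1)O 2/2 satisfied
(5,2)O 2/4 not
(5,3)X 1/3 not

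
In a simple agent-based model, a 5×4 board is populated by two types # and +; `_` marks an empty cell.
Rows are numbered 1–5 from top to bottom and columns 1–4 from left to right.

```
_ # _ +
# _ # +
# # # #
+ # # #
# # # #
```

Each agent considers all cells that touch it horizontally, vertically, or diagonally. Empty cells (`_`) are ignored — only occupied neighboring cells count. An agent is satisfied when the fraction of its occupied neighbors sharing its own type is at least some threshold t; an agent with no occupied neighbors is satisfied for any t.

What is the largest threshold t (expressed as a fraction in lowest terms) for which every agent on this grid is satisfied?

(1,2)# 2/2
(1,4)+ 1/2
(2,1)# 3/3
(2,3)# 4/6
(2,4)+ 1/4
(3,1)# 3/4
(3,2)# 6/7
(3,3)# 6/7
(3,4)# 4/5
(4,1)+ 0/5
(4,2)# 7/8
(4,3)# 8/8
(4,4)# 5/5
(5,1)# 2/3
(5,2)# 4/5
(5,3)# 5/5
(5,4)# 3/3
The smallest same-type fraction is 0/5 at (4,1), which reduces to 0/1. Any threshold above that leaves this agent unsatisfied.

0/1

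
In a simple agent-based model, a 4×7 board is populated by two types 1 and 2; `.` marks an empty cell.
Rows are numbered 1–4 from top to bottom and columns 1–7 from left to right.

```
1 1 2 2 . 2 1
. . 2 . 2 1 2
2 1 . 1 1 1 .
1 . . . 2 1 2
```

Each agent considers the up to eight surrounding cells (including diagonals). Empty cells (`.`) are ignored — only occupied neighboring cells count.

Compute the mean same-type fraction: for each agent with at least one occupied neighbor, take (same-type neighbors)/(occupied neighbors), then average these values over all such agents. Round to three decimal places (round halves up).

(1,1)1 1/1
(1,2)1 1/3
(1,3)2 2/3
(1,4)2 3/3
(1,6)2 2/4
(1,7)1 1/3
(2,3)2 2/5
(2,5)2 2/6
(2,6)1 3/6
(2,7)2 1/4
(3,1)2 0/2
(3,2)1 1/3
(3,4)1 1/4
(3,5)1 4/6
(3,6)1 3/7
(4,1)1 1/2
(4,5)2 0/4
(4,6)1 2/4
(4,7)2 0/2
Sum over 19 agents: 1/1 + 1/3 + 2/3 + 3/3 + 2/4 + 1/3 + 2/5 + 2/6 + 3/6 + 1/4 + 0/2 + 1/3 + 1/4 + 4/6 + 3/7 + 1/2 + 0/4 + 2/4 + 0/2 = 1679/210; mean = 1679/210 ÷ 19 = 1679/3990 = 0.420802… → 0.421.

0.421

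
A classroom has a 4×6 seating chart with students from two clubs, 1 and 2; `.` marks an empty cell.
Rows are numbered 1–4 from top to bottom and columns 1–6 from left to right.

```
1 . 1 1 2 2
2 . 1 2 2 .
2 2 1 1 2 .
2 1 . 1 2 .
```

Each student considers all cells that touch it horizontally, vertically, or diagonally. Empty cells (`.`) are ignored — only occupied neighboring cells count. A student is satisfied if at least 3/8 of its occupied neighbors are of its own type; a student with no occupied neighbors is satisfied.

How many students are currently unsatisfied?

3

(1,1)1 0/1 not
(1,3)1 2/3 satisfied
(1,4)1 2/5 satisfied
(1,5)2 3/4 satisfied
(1,6)2 2/2 satisfied
(2,1)2 2/3 satisfied
(2,3)1 4/6 satisfied
(2,4)2 3/8 satisfied
(2,5)2 4/6 satisfied
(3,1)2 3/4 satisfied
(3,2)2 3/6 satisfied
(3,3)1 4/6 satisfied
(3,4)1 3/7 satisfied
(3,5)2 3/5 satisfied
(4,1)2 2/3 satisfied
(4,2)1 1/4 not
(4,4)1 2/4 satisfied
(4,5)2 1/3 not
Unsatisfied: (1,1), (4,2), (4,5) — 3 in total.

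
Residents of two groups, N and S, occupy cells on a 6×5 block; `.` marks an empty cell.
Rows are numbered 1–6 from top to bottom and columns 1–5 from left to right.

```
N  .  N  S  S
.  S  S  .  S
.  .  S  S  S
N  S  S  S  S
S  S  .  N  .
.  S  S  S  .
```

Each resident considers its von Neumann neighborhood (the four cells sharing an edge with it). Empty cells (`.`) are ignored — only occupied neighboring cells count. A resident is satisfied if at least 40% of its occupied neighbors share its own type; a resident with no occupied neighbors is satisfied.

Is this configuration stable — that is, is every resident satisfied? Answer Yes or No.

No

(1,1)N 0/0 ✓
(1,3)N 0/2 ✗
(1,4)S 1/2 ✓
(1,5)S 2/2 ✓
(2,2)S 1/1 ✓
(2,3)S 2/3 ✓
(2,5)S 2/2 ✓
(3,3)S 3/3 ✓
(3,4)S 3/3 ✓
(3,5)S 3/3 ✓
(4,1)N 0/2 ✗
(4,2)S 2/3 ✓
(4,3)S 3/3 ✓
(4,4)S 3/4 ✓
(4,5)S 2/2 ✓
(5,1)S 1/2 ✓
(5,2)S 3/3 ✓
(5,4)N 0/2 ✗
(6,2)S 2/2 ✓
(6,3)S 2/2 ✓
(6,4)S 1/2 ✓
For instance (1,3) has only 0/2 same-type neighbors, below 2/5.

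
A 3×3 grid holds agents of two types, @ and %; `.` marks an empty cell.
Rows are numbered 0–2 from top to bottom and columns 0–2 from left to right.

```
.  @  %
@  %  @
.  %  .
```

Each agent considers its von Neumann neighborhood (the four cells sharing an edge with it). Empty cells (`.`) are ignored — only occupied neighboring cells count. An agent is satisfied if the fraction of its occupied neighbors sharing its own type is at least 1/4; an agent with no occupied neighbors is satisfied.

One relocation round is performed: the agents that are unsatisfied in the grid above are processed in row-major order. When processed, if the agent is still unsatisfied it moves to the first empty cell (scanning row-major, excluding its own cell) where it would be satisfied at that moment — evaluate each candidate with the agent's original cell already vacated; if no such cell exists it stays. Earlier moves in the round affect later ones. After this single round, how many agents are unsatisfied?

Initially unsatisfied (in order): (0,1), (0,2), (1,0), (1,2).
  (0,1) → (0,0).
  (0,2) → (0,1).
  (1,0): now satisfied by earlier moves; stays.
  (1,2) → (2,0).
Resulting grid:
@ % .
@ % .
@ % .
All satisfied now.

0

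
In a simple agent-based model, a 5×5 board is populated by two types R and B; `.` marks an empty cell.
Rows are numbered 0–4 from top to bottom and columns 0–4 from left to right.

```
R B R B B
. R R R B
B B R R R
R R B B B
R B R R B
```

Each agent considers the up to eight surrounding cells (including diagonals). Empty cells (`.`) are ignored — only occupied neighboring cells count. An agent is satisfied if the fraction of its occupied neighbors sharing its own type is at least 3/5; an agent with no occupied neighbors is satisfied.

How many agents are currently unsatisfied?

Row 0: (0,0)R 1/2 ✗ · (0,1)B 0/4 ✗ · (0,2)R 3/5 ✓ · (0,3)B 2/5 ✗ · (0,4)B 2/3 ✓
Row 1: (1,1)R 4/7 ✗ · (1,2)R 5/8 ✓ · (1,3)R 5/8 ✓ · (1,4)B 2/5 ✗
Row 2: (2,0)B 1/4 ✗ · (2,1)B 2/7 ✗ · (2,2)R 5/8 ✓ · (2,3)R 4/8 ✗ · (2,4)R 2/5 ✗
Row 3: (3,0)R 2/5 ✗ · (3,1)R 4/8 ✗ · (3,2)B 3/8 ✗ · (3,3)B 3/8 ✗ · (3,4)B 2/5 ✗
Row 4: (4,0)R 2/3 ✓ · (4,1)B 1/5 ✗ · (4,2)R 2/5 ✗ · (4,3)R 1/5 ✗ · (4,4)B 2/3 ✓
Unsatisfied: (0,0), (0,1), (0,3), (1,1), (1,4), (2,0), (2,1), (2,3), (2,4), (3,0), (3,1), (3,2), (3,3), (3,4), (4,1), (4,2), (4,3) — 17 in total.

17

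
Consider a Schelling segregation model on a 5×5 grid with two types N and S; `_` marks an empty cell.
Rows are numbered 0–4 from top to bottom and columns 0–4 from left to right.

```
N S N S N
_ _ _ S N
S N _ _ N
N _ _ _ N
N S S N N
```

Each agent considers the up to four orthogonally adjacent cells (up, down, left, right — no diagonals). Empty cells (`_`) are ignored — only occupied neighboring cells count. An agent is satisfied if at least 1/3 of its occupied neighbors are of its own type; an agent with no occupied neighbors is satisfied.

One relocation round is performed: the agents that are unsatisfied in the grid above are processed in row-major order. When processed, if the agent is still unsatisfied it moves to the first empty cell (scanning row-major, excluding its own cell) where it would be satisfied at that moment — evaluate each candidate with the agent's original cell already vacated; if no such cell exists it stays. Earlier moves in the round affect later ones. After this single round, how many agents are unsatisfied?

1

Initially unsatisfied (in order): (0,0), (0,1), (0,2), (2,0), (2,1).
  (0,0) → (1,1).
  (0,1) → (0,0).
  (0,2) → (0,1).
  (2,0) → (0,2).
  (2,1): now satisfied by earlier moves; stays.
Resulting grid:
S N S S N
_ N _ S N
_ N _ _ N
N _ _ _ N
N S S N N
Unsatisfied now: (0,0).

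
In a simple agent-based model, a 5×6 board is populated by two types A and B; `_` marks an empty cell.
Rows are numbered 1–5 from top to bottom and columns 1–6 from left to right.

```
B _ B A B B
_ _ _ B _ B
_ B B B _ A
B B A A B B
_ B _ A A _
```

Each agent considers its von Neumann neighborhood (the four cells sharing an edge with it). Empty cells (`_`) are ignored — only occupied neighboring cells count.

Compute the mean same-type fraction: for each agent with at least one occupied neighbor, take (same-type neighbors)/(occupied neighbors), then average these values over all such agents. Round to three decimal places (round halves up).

Row 1: (1,1)B — no occupied neighbors · (1,3)B 0/1 · (1,4)A 0/3 · (1,5)B 1/2 · (1,6)B 2/2
Row 2: (2,4)B 1/2 · (2,6)B 1/2
Row 3: (3,2)B 2/2 · (3,3)B 2/3 · (3,4)B 2/3 · (3,6)A 0/2
Row 4: (4,1)B 1/1 · (4,2)B 3/4 · (4,3)A 1/3 · (4,4)A 2/4 · (4,5)B 1/3 · (4,6)B 1/2
Row 5: (5,2)B 1/1 · (5,4)A 2/2 · (5,5)A 1/2
Sum over 19 agents: 0/1 + 0/3 + 1/2 + 2/2 + 1/2 + 1/2 + 2/2 + 2/3 + 2/3 + 0/2 + 1/1 + 3/4 + 1/3 + 2/4 + 1/3 + 1/2 + 1/1 + 2/2 + 1/2 = 43/4; mean = 43/4 ÷ 19 = 43/76 = 0.565789… → 0.566.

0.566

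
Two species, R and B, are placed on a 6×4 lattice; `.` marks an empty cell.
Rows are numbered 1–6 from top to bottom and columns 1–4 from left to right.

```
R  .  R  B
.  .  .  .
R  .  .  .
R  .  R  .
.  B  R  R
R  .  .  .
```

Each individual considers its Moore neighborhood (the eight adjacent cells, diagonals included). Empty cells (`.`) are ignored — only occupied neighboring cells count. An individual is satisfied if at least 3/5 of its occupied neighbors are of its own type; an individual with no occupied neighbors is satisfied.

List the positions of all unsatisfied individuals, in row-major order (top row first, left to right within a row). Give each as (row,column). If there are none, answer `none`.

(1,3), (1,4), (4,1), (5,2), (6,1)

(1,1)R 0/0 ok
(1,3)R 0/1 unhappy
(1,4)B 0/1 unhappy
(3,1)R 1/1 ok
(4,1)R 1/2 unhappy
(4,3)R 2/3 ok
(5,2)B 0/4 unhappy
(5,3)R 2/3 ok
(5,4)R 2/2 ok
(6,1)R 0/1 unhappy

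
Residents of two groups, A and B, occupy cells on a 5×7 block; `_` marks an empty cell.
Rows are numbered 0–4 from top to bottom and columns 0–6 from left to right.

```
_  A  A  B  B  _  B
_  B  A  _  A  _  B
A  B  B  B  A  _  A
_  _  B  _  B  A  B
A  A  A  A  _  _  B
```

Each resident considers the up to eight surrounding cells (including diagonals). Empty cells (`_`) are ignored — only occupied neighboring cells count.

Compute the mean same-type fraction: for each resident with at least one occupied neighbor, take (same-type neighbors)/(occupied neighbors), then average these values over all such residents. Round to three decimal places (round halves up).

0.486

(0,1)A 2/3
(0,2)A 2/4
(0,3)B 1/4
(0,4)B 1/2
(0,6)B 1/1
(1,1)B 2/6
(1,2)A 2/7
(1,4)A 1/4
(1,6)B 1/2
(2,0)A 0/2
(2,1)B 3/5
(2,2)B 4/5
(2,3)B 3/6
(2,4)A 2/4
(2,6)A 1/3
(3,2)B 3/6
(3,4)B 1/4
(3,5)A 2/5
(3,6)B 1/3
(4,0)A 1/1
(4,1)A 2/3
(4,2)A 2/3
(4,3)A 1/3
(4,6)B 1/2
Sum over 24 residents: 2/3 + 2/4 + 1/4 + 1/2 + 1/1 + 2/6 + 2/7 + 1/4 + 1/2 + 0/2 + 3/5 + 4/5 + 3/6 + 2/4 + 1/3 + 3/6 + 1/4 + 2/5 + 1/3 + 1/1 + 2/3 + 2/3 + 1/3 + 1/2 = 4901/420; mean = 4901/420 ÷ 24 = 4901/10080 = 0.486210… → 0.486.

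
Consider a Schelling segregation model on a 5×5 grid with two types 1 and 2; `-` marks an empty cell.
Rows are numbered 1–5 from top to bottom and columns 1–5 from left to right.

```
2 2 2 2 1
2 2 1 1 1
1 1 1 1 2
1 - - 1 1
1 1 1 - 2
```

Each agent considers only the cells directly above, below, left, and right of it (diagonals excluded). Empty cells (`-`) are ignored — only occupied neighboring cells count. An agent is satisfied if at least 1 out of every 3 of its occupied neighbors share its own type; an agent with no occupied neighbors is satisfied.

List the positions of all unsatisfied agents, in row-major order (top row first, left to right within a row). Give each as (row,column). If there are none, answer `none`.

(3,5), (5,5)

(1,1)2 2/2 ✓
(1,2)2 3/3 ✓
(1,3)2 2/3 ✓
(1,4)2 1/3 ✓
(1,5)1 1/2 ✓
(2,1)2 2/3 ✓
(2,2)2 2/4 ✓
(2,3)1 2/4 ✓
(2,4)1 3/4 ✓
(2,5)1 2/3 ✓
(3,1)1 2/3 ✓
(3,2)1 2/3 ✓
(3,3)1 3/3 ✓
(3,4)1 3/4 ✓
(3,5)2 0/3 ✗
(4,1)1 2/2 ✓
(4,4)1 2/2 ✓
(4,5)1 1/3 ✓
(5,1)1 2/2 ✓
(5,2)1 2/2 ✓
(5,3)1 1/1 ✓
(5,5)2 0/1 ✗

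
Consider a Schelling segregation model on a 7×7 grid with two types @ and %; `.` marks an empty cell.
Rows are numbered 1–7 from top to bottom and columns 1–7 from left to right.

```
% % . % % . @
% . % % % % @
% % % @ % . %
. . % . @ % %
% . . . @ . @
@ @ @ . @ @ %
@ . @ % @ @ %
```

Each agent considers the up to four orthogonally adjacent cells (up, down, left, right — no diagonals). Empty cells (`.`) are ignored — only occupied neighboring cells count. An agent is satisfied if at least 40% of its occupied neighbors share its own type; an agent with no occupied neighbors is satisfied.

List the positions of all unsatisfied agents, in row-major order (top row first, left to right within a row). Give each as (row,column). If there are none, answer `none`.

(1,1)% 2/2 satisfied
(1,2)% 1/1 satisfied
(1,4)% 2/2 satisfied
(1,5)% 2/2 satisfied
(1,7)@ 1/1 satisfied
(2,1)% 2/2 satisfied
(2,3)% 2/2 satisfied
(2,4)% 3/4 satisfied
(2,5)% 4/4 satisfied
(2,6)% 1/2 satisfied
(2,7)@ 1/3 not
(3,1)% 2/2 satisfied
(3,2)% 2/2 satisfied
(3,3)% 3/4 satisfied
(3,4)@ 0/3 not
(3,5)% 1/3 not
(3,7)% 1/2 satisfied
(4,3)% 1/1 satisfied
(4,5)@ 1/3 not
(4,6)% 1/2 satisfied
(4,7)% 2/3 satisfied
(5,1)% 0/1 not
(5,5)@ 2/2 satisfied
(5,7)@ 0/2 not
(6,1)@ 2/3 satisfied
(6,2)@ 2/2 satisfied
(6,3)@ 2/2 satisfied
(6,5)@ 3/3 satisfied
(6,6)@ 2/3 satisfied
(6,7)% 1/3 not
(7,1)@ 1/1 satisfied
(7,3)@ 1/2 satisfied
(7,4)% 0/2 not
(7,5)@ 2/3 satisfied
(7,6)@ 2/3 satisfied
(7,7)% 1/2 satisfied

(2,7), (3,4), (3,5), (4,5), (5,1), (5,7), (6,7), (7,4)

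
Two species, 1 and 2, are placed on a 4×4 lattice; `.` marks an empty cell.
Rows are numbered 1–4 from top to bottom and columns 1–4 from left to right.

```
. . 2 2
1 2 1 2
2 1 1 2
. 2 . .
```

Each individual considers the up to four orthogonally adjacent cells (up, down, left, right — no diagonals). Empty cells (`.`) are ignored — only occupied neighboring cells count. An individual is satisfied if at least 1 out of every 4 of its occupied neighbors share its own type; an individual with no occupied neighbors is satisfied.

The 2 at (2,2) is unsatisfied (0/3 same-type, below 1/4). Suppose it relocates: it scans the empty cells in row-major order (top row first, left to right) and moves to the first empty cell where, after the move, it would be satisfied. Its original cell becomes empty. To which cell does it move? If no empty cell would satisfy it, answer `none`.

Vacating (2,2). Empty cells in order:
  (1,1): 0/1 same-type → still unsatisfied.
  (1,2): 1/1 same-type → satisfied — stop here.

(1,2)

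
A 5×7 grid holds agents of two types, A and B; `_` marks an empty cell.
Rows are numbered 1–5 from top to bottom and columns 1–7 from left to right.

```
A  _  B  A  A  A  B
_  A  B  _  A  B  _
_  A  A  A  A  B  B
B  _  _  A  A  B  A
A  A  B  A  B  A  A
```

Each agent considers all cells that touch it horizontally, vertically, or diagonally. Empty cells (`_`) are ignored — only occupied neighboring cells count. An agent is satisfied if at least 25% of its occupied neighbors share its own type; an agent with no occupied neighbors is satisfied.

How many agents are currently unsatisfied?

Row 1: (1,1)A 1/1 ok · (1,3)B 1/3 ok · (1,4)A 2/4 ok · (1,5)A 3/4 ok · (1,6)A 2/4 ok · (1,7)B 1/2 ok
Row 2: (2,2)A 3/5 ok · (2,3)B 1/6 unhappy · (2,5)A 5/7 ok · (2,6)B 3/7 ok
Row 3: (3,2)A 2/4 ok · (3,3)A 4/5 ok · (3,4)A 5/6 ok · (3,5)A 4/7 ok · (3,6)B 3/7 ok · (3,7)B 3/4 ok
Row 4: (4,1)B 0/3 unhappy · (4,4)A 5/7 ok · (4,5)A 5/8 ok · (4,6)B 3/8 ok · (4,7)A 2/5 ok
Row 5: (5,1)A 1/2 ok · (5,2)A 1/3 ok · (5,3)B 0/3 unhappy · (5,4)A 2/4 ok · (5,5)B 1/5 unhappy · (5,6)A 3/5 ok · (5,7)A 2/3 ok
Unsatisfied: (2,3), (4,1), (5,3), (5,5) — 4 in total.

4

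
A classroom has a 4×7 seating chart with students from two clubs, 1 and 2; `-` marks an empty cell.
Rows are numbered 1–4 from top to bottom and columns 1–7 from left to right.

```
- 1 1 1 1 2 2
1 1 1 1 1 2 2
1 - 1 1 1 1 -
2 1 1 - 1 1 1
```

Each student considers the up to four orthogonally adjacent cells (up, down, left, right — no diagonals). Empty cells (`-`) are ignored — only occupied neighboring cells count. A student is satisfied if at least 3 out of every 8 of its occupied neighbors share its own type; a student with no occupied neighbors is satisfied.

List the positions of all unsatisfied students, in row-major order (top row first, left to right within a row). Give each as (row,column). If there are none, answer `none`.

Row 1: (1,2)1 2/2 ✓ · (1,3)1 3/3 ✓ · (1,4)1 3/3 ✓ · (1,5)1 2/3 ✓ · (1,6)2 2/3 ✓ · (1,7)2 2/2 ✓
Row 2: (2,1)1 2/2 ✓ · (2,2)1 3/3 ✓ · (2,3)1 4/4 ✓ · (2,4)1 4/4 ✓ · (2,5)1 3/4 ✓ · (2,6)2 2/4 ✓ · (2,7)2 2/2 ✓
Row 3: (3,1)1 1/2 ✓ · (3,3)1 3/3 ✓ · (3,4)1 3/3 ✓ · (3,5)1 4/4 ✓ · (3,6)1 2/3 ✓
Row 4: (4,1)2 0/2 ✗ · (4,2)1 1/2 ✓ · (4,3)1 2/2 ✓ · (4,5)1 2/2 ✓ · (4,6)1 3/3 ✓ · (4,7)1 1/1 ✓

(4,1)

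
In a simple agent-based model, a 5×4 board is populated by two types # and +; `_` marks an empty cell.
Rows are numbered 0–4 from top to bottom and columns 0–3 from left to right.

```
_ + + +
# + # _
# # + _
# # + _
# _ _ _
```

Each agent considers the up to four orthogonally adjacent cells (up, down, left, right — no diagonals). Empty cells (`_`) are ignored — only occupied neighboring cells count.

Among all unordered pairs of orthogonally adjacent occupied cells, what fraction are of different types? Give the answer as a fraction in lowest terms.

Scan each occupied cell's neighbors to the right and below so each pair is counted once.
Row 0: +(0,1)–+(0,2)= +(0,1)–+(1,1)= +(0,2)–+(0,3)= +(0,2)–#(1,2)≠  → 1/4 unlike.
Row 1: #(1,0)–+(1,1)≠ #(1,0)–#(2,0)= +(1,1)–#(1,2)≠ +(1,1)–#(2,1)≠ #(1,2)–+(2,2)≠  → 4/5 unlike.
Row 2: #(2,0)–#(2,1)= #(2,0)–#(3,0)= #(2,1)–+(2,2)≠ #(2,1)–#(3,1)= +(2,2)–+(3,2)=  → 1/5 unlike.
Row 3: #(3,0)–#(3,1)= #(3,0)–#(4,0)= #(3,1)–+(3,2)≠  → 1/3 unlike.
Total adjacent occupied pairs: 17; unlike-type pairs: 7.
7/17 is already in lowest terms.

7/17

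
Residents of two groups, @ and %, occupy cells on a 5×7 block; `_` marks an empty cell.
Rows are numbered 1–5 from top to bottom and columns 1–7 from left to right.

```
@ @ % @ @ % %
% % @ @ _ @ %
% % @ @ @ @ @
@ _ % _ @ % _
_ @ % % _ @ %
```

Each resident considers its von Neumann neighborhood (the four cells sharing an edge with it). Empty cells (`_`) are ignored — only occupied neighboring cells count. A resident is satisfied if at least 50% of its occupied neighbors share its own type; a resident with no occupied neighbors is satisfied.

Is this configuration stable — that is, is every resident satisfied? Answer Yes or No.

(1,1)@ 1/2 ok
(1,2)@ 1/3 unhappy
(1,3)% 0/3 unhappy
(1,4)@ 2/3 ok
(1,5)@ 1/2 ok
(1,6)% 1/3 unhappy
(1,7)% 2/2 ok
(2,1)% 2/3 ok
(2,2)% 2/4 ok
(2,3)@ 2/4 ok
(2,4)@ 3/3 ok
(2,6)@ 1/3 unhappy
(2,7)% 1/3 unhappy
(3,1)% 2/3 ok
(3,2)% 2/3 ok
(3,3)@ 2/4 ok
(3,4)@ 3/3 ok
(3,5)@ 3/3 ok
(3,6)@ 3/4 ok
(3,7)@ 1/2 ok
(4,1)@ 0/1 unhappy
(4,3)% 1/2 ok
(4,5)@ 1/2 ok
(4,6)% 0/3 unhappy
(5,2)@ 0/1 unhappy
(5,3)% 2/3 ok
(5,4)% 1/1 ok
(5,6)@ 0/2 unhappy
(5,7)% 0/1 unhappy
For instance (1,2) has only 1/3 same-type neighbors, below 1/2.

No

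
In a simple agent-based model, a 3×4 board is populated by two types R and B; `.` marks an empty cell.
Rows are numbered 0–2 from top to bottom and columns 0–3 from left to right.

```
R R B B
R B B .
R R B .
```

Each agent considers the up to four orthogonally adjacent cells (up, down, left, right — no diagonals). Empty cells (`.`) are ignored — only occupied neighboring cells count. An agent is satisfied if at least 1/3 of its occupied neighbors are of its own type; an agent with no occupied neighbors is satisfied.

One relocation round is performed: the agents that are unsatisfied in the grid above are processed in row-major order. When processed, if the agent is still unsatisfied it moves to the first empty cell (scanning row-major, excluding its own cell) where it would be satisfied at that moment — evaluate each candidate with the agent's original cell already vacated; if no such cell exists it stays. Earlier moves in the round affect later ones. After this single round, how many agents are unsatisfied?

Initially unsatisfied (in order): (1,1).
  (1,1) → (1,3).
Resulting grid:
R R B B
R . B B
R R B .
All satisfied now.

0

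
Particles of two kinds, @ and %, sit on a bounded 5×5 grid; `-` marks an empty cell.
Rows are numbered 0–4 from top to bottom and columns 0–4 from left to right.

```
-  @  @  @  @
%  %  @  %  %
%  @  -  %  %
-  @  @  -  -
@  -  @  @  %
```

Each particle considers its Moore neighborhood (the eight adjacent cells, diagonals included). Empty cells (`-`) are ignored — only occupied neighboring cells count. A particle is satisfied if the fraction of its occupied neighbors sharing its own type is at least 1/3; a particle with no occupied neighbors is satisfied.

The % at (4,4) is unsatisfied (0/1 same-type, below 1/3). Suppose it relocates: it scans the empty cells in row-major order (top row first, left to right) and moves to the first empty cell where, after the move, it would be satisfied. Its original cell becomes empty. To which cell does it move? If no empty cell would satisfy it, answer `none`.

(0,0)

Vacating (4,4). Empty cells in order:
  (0,0): 2/3 same-type → satisfied — stop here.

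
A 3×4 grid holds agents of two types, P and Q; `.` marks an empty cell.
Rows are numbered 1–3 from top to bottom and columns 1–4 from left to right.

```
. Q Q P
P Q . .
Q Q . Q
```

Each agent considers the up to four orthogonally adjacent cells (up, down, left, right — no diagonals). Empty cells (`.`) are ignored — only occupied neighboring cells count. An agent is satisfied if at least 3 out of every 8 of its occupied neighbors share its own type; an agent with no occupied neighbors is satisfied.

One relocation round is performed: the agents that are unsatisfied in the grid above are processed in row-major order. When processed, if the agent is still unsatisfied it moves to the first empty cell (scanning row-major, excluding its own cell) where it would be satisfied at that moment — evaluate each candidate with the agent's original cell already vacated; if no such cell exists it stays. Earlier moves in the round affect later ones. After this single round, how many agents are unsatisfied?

1

Initially unsatisfied (in order): (1,4), (2,1).
  (1,4) → (1,1).
  (2,1): no empty cell satisfies it; stays.
Resulting grid:
P Q Q .
P Q . .
Q Q . Q
Unsatisfied now: (2,1).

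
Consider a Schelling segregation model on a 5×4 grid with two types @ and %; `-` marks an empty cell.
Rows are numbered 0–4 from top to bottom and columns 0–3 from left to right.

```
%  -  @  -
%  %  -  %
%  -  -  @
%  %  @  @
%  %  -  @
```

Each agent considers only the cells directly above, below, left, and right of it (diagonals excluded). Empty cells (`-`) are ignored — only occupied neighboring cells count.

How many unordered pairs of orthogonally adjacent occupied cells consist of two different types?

Scan each occupied cell's neighbors to the right and below so each pair is counted once.
Row 0: %(0,0)–%(1,0)=  → 0/1 unlike.
Row 1: %(1,0)–%(1,1)= %(1,0)–%(2,0)= %(1,3)–@(2,3)≠  → 1/3 unlike.
Row 2: %(2,0)–%(3,0)= @(2,3)–@(3,3)=  → 0/2 unlike.
Row 3: %(3,0)–%(3,1)= %(3,0)–%(4,0)= %(3,1)–@(3,2)≠ %(3,1)–%(4,1)= @(3,2)–@(3,3)= @(3,3)–@(4,3)=  → 1/6 unlike.
Row 4: %(4,0)–%(4,1)=  → 0/1 unlike.
Total adjacent occupied pairs: 13; unlike-type pairs: 2.

2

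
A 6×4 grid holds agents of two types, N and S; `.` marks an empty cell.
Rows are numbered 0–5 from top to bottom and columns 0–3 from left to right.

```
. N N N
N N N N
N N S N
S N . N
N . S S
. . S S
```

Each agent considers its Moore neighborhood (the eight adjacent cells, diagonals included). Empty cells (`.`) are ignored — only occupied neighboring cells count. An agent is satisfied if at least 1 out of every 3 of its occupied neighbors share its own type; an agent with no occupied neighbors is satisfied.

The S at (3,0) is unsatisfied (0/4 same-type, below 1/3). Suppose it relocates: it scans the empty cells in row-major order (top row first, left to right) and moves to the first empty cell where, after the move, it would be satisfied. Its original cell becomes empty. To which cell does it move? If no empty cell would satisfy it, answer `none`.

Vacating (3,0). Empty cells in order:
  (0,0): 0/3 same-type → still unsatisfied.
  (3,2): 3/7 same-type → satisfied — stop here.

(3,2)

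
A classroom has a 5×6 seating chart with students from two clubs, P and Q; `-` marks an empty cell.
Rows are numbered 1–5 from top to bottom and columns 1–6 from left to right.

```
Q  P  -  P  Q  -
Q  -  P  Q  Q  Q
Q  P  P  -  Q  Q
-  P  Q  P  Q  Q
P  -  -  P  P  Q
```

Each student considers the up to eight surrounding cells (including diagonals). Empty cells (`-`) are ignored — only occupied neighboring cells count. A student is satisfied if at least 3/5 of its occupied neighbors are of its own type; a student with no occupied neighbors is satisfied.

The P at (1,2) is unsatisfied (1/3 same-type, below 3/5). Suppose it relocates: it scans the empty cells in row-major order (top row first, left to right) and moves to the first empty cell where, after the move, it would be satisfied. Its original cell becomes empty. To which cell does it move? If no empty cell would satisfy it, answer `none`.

(1,3)

Vacating (1,2). Empty cells in order:
  (1,3): 2/3 same-type → satisfied — stop here.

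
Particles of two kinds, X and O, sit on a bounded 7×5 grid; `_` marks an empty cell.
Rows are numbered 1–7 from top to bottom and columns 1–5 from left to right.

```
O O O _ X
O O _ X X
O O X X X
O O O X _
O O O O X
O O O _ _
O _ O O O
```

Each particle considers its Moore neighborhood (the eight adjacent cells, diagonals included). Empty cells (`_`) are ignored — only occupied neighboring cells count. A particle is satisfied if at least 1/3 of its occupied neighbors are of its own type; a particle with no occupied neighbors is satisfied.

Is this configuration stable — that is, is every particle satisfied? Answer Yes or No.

Row 1: (1,1)O 3/3 satisfied · (1,2)O 4/4 satisfied · (1,3)O 2/3 satisfied · (1,5)X 2/2 satisfied
Row 2: (2,1)O 5/5 satisfied · (2,2)O 6/7 satisfied · (2,4)X 5/6 satisfied · (2,5)X 4/4 satisfied
Row 3: (3,1)O 5/5 satisfied · (3,2)O 6/7 satisfied · (3,3)X 3/7 satisfied · (3,4)X 5/6 satisfied · (3,5)X 4/4 satisfied
Row 4: (4,1)O 5/5 satisfied · (4,2)O 7/8 satisfied · (4,3)O 5/8 satisfied · (4,4)X 4/7 satisfied
Row 5: (5,1)O 5/5 satisfied · (5,2)O 8/8 satisfied · (5,3)O 6/7 satisfied · (5,4)O 3/5 satisfied · (5,5)X 1/2 satisfied
Row 6: (6,1)O 4/4 satisfied · (6,2)O 7/7 satisfied · (6,3)O 6/6 satisfied
Row 7: (7,1)O 2/2 satisfied · (7,3)O 3/3 satisfied · (7,4)O 3/3 satisfied · (7,5)O 1/1 satisfied
All meet the threshold, so the configuration is stable.

Yes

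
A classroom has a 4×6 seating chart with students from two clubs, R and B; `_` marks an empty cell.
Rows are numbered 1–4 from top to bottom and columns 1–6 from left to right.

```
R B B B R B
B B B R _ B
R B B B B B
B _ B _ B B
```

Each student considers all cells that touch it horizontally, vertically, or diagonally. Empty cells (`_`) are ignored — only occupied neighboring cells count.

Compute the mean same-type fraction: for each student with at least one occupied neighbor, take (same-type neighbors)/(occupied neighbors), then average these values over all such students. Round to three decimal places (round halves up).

0.658

Row 1: (1,1)R 0/3 · (1,2)B 4/5 · (1,3)B 4/5 · (1,4)B 2/4 · (1,5)R 1/4 · (1,6)B 1/2
Row 2: (2,1)B 3/5 · (2,2)B 6/8 · (2,3)B 7/8 · (2,4)R 1/7 · (2,6)B 3/4
Row 3: (3,1)R 0/4 · (3,2)B 6/7 · (3,3)B 5/6 · (3,4)B 5/6 · (3,5)B 5/6 · (3,6)B 4/4
Row 4: (4,1)B 1/2 · (4,3)B 3/3 · (4,5)B 4/4 · (4,6)B 3/3
Sum over 21 students: 0/3 + 4/5 + 4/5 + 2/4 + 1/4 + 1/2 + 3/5 + 6/8 + 7/8 + 1/7 + 3/4 + 0/4 + 6/7 + 5/6 + 5/6 + 5/6 + 4/4 + 1/2 + 3/3 + 4/4 + 3/3 = 553/40; mean = 553/40 ÷ 21 = 79/120 = 0.658333… → 0.658.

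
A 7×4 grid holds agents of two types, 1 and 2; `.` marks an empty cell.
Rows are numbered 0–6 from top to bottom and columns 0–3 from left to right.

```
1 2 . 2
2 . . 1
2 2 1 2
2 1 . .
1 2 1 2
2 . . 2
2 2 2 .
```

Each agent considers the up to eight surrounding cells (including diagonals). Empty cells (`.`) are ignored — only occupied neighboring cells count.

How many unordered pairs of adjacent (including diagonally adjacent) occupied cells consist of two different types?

Scan each occupied cell's neighbors to the right and below (and the two forward diagonals) so each pair is counted once.
Row 0: 1(0,0)–2(0,1)≠ 1(0,0)–2(1,0)≠ 2(0,1)–2(1,0)= 2(0,3)–1(1,3)≠  → 3/4 unlike.
Row 1: 2(1,0)–2(2,0)= 2(1,0)–2(2,1)= 1(1,3)–2(2,3)≠ 1(1,3)–1(2,2)=  → 1/4 unlike.
Row 2: 2(2,0)–2(2,1)= 2(2,0)–2(3,0)= 2(2,0)–1(3,1)≠ 2(2,1)–1(2,2)≠ 2(2,1)–1(3,1)≠ 2(2,1)–2(3,0)= 1(2,2)–2(2,3)≠ 1(2,2)–1(3,1)=  → 4/8 unlike.
Row 3: 2(3,0)–1(3,1)≠ 2(3,0)–1(4,0)≠ 2(3,0)–2(4,1)= 1(3,1)–2(4,1)≠ 1(3,1)–1(4,2)= 1(3,1)–1(4,0)=  → 3/6 unlike.
Row 4: 1(4,0)–2(4,1)≠ 1(4,0)–2(5,0)≠ 2(4,1)–1(4,2)≠ 2(4,1)–2(5,0)= 1(4,2)–2(4,3)≠ 1(4,2)–2(5,3)≠ 2(4,3)–2(5,3)=  → 5/7 unlike.
Row 5: 2(5,0)–2(6,0)= 2(5,0)–2(6,1)= 2(5,3)–2(6,2)=  → 0/3 unlike.
Row 6: 2(6,0)–2(6,1)= 2(6,1)–2(6,2)=  → 0/2 unlike.
Total adjacent occupied pairs: 34; unlike-type pairs: 16.

16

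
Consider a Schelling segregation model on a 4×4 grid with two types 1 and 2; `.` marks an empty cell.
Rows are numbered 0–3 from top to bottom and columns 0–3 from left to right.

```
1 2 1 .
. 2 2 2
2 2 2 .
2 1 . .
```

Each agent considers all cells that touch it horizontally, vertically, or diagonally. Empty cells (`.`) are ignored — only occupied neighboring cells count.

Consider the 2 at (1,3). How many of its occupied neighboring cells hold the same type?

Occupied neighbors of (1,3): (0,2)=1, (1,2)=2, (2,2)=2.
Same type (2): 2 of 3.

2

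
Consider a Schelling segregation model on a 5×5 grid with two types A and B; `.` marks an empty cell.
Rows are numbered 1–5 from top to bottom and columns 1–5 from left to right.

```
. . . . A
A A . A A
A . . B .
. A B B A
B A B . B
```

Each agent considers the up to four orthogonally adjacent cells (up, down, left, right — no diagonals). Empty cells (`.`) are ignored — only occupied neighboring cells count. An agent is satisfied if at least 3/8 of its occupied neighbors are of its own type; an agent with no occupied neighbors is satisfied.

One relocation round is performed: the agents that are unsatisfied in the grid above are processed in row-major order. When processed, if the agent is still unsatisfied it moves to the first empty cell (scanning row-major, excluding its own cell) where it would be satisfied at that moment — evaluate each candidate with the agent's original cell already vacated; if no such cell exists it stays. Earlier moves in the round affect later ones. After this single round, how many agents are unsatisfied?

Initially unsatisfied (in order): (4,5), (5,1), (5,2), (5,5).
  (4,5) → (1,1).
  (5,1) → (1,3).
  (5,2): now satisfied by earlier moves; stays.
  (5,5): now satisfied by earlier moves; stays.
Resulting grid:
A . B . A
A A . A A
A . . B .
. A B B .
. A B . B
All satisfied now.

0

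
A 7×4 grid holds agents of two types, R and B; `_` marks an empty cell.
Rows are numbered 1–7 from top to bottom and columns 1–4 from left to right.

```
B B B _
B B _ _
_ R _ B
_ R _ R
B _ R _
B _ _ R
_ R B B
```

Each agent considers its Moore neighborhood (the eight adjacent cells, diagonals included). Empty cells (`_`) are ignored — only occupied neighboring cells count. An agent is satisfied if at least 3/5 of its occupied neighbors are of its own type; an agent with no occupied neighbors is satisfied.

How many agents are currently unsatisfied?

9

(1,1)B 3/3 ✓
(1,2)B 4/4 ✓
(1,3)B 2/2 ✓
(2,1)B 3/4 ✓
(2,2)B 4/5 ✓
(3,2)R 1/3 ✗
(3,4)B 0/1 ✗
(4,2)R 2/3 ✓
(4,4)R 1/2 ✗
(5,1)B 1/2 ✗
(5,3)R 3/3 ✓
(6,1)B 1/2 ✗
(6,4)R 1/3 ✗
(7,2)R 0/2 ✗
(7,3)B 1/3 ✗
(7,4)B 1/2 ✗
Unsatisfied: (3,2), (3,4), (4,4), (5,1), (6,1), (6,4), (7,2), (7,3), (7,4) — 9 in total.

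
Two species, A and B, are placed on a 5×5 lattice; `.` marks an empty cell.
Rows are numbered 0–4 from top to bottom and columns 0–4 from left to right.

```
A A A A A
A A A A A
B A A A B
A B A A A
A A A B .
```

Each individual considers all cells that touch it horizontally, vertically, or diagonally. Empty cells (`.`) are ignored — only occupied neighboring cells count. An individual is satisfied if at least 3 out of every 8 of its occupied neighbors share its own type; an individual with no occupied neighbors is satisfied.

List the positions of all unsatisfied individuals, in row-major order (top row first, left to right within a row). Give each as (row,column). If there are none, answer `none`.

Row 0: (0,0)A 3/3 satisfied · (0,1)A 5/5 satisfied · (0,2)A 5/5 satisfied · (0,3)A 5/5 satisfied · (0,4)A 3/3 satisfied
Row 1: (1,0)A 4/5 satisfied · (1,1)A 7/8 satisfied · (1,2)A 8/8 satisfied · (1,3)A 7/8 satisfied · (1,4)A 4/5 satisfied
Row 2: (2,0)B 1/5 not · (2,1)A 6/8 satisfied · (2,2)A 7/8 satisfied · (2,3)A 7/8 satisfied · (2,4)B 0/5 not
Row 3: (3,0)A 3/5 satisfied · (3,1)B 1/8 not · (3,2)A 6/8 satisfied · (3,3)A 5/7 satisfied · (3,4)A 2/4 satisfied
Row 4: (4,0)A 2/3 satisfied · (4,1)A 4/5 satisfied · (4,2)A 3/5 satisfied · (4,3)B 0/4 not

(2,0), (2,4), (3,1), (4,3)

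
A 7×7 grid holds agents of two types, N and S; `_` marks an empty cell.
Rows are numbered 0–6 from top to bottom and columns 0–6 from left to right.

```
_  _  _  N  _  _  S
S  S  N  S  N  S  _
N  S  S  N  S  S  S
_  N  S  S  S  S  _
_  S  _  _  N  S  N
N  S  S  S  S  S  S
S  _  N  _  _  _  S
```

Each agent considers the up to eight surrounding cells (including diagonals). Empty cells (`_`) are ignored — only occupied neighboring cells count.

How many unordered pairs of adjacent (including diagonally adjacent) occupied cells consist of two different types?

39

Scan each occupied cell's neighbors to the right and below (and the two forward diagonals) so each pair is counted once.
Row 0: N(0,3)–S(1,3)≠ N(0,3)–N(1,4)= N(0,3)–N(1,2)= S(0,6)–S(1,5)=  → 1/4 unlike.
Row 1: S(1,0)–S(1,1)= S(1,0)–N(2,0)≠ S(1,0)–S(2,1)= S(1,1)–N(1,2)≠ S(1,1)–S(2,1)= S(1,1)–S(2,2)= S(1,1)–N(2,0)≠ N(1,2)–S(1,3)≠ N(1,2)–S(2,2)≠ N(1,2)–N(2,3)= N(1,2)–S(2,1)≠ S(1,3)–N(1,4)≠ S(1,3)–N(2,3)≠ S(1,3)–S(2,4)= S(1,3)–S(2,2)= N(1,4)–S(1,5)≠ N(1,4)–S(2,4)≠ N(1,4)–S(2,5)≠ N(1,4)–N(2,3)= S(1,5)–S(2,5)= S(1,5)–S(2,6)= S(1,5)–S(2,4)=  → 11/22 unlike.
Row 2: N(2,0)–S(2,1)≠ N(2,0)–N(3,1)= S(2,1)–S(2,2)= S(2,1)–N(3,1)≠ S(2,1)–S(3,2)= S(2,2)–N(2,3)≠ S(2,2)–S(3,2)= S(2,2)–S(3,3)= S(2,2)–N(3,1)≠ N(2,3)–S(2,4)≠ N(2,3)–S(3,3)≠ N(2,3)–S(3,4)≠ N(2,3)–S(3,2)≠ S(2,4)–S(2,5)= S(2,4)–S(3,4)= S(2,4)–S(3,5)= S(2,4)–S(3,3)= S(2,5)–S(2,6)= S(2,5)–S(3,5)= S(2,5)–S(3,4)= S(2,6)–S(3,5)=  → 8/21 unlike.
Row 3: N(3,1)–S(3,2)≠ N(3,1)–S(4,1)≠ S(3,2)–S(3,3)= S(3,2)–S(4,1)= S(3,3)–S(3,4)= S(3,3)–N(4,4)≠ S(3,4)–S(3,5)= S(3,4)–N(4,4)≠ S(3,4)–S(4,5)= S(3,5)–S(4,5)= S(3,5)–N(4,6)≠ S(3,5)–N(4,4)≠  → 6/12 unlike.
Row 4: S(4,1)–S(5,1)= S(4,1)–S(5,2)= S(4,1)–N(5,0)≠ N(4,4)–S(4,5)≠ N(4,4)–S(5,4)≠ N(4,4)–S(5,5)≠ N(4,4)–S(5,3)≠ S(4,5)–N(4,6)≠ S(4,5)–S(5,5)= S(4,5)–S(5,6)= S(4,5)–S(5,4)= N(4,6)–S(5,6)≠ N(4,6)–S(5,5)≠  → 8/13 unlike.
Row 5: N(5,0)–S(5,1)≠ N(5,0)–S(6,0)≠ S(5,1)–S(5,2)= S(5,1)–N(6,2)≠ S(5,1)–S(6,0)= S(5,2)–S(5,3)= S(5,2)–N(6,2)≠ S(5,3)–S(5,4)= S(5,3)–N(6,2)≠ S(5,4)–S(5,5)= S(5,5)–S(5,6)= S(5,5)–S(6,6)= S(5,6)–S(6,6)=  → 5/13 unlike.
Total adjacent occupied pairs: 85; unlike-type pairs: 39.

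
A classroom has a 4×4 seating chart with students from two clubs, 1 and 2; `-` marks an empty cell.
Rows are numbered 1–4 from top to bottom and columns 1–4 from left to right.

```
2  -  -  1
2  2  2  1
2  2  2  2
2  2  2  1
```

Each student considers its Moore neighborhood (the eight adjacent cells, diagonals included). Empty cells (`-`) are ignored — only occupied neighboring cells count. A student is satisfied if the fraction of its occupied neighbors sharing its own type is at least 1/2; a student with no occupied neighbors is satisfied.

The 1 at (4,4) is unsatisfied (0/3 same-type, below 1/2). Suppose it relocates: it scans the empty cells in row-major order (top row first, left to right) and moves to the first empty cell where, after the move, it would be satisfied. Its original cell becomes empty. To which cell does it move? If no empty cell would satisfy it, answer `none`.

(1,3)

Vacating (4,4). Empty cells in order:
  (1,2): 0/4 same-type → still unsatisfied.
  (1,3): 2/4 same-type → satisfied — stop here.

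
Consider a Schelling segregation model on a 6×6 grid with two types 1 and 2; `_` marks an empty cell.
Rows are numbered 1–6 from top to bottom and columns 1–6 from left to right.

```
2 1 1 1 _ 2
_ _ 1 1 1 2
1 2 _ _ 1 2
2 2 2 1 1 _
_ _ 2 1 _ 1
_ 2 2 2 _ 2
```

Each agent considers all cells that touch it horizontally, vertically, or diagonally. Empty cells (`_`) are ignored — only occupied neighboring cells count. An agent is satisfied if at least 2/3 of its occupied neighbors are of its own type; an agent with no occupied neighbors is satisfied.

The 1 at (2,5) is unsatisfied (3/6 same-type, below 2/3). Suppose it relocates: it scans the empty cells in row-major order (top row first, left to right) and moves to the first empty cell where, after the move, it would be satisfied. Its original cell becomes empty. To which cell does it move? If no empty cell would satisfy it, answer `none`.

Vacating (2,5). Empty cells in order:
  (1,5): 2/4 same-type → still unsatisfied.
  (2,1): 2/4 same-type → still unsatisfied.
  (2,2): 4/6 same-type → satisfied — stop here.

(2,2)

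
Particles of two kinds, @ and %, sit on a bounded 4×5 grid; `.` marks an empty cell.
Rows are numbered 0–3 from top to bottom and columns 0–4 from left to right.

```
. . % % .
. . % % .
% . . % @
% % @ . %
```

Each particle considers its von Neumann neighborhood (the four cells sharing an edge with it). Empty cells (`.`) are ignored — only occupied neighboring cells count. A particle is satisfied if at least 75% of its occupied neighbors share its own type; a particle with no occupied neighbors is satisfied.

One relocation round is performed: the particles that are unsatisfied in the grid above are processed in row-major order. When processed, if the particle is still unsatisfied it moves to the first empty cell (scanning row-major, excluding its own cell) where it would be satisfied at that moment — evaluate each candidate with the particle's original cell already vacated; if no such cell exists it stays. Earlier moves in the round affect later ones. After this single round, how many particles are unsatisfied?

0

Initially unsatisfied (in order): (2,3), (2,4), (3,1), (3,2), (3,4).
  (2,3) → (0,0).
  (2,4): no empty cell satisfies it; stays.
  (3,1) → (0,1).
  (3,2): now satisfied by earlier moves; stays.
  (3,4) → (0,4).
Resulting grid:
% % % % %
. . % % .
% . . . @
% . @ . .
All satisfied now.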